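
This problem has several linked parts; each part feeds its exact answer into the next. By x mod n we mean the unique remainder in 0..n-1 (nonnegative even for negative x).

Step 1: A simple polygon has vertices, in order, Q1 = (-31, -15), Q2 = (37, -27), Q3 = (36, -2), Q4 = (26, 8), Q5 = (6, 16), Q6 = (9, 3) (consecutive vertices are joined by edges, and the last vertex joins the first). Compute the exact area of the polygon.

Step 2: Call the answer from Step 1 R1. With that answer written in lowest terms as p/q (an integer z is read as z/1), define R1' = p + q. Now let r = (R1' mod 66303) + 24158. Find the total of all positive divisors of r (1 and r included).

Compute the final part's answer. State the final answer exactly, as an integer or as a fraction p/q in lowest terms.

40440

Step 1: cross terms: (-31*-27 - 37*-15)=1392, (37*-2 - 36*-27)=898, (36*8 - 26*-2)=340, (26*16 - 6*8)=368, (6*3 - 9*16)=-126, (9*-15 - -31*3)=-42; twice the area = |2830| = 2830; area = 1415; answer 1415
Step 2: R1 = 1415; threaded value p + q = 1416; r = 25574; 25574 = 2 * 19 * 673; sigma = (1 + 2) * (1 + 19) * (1 + 673) = 3 * 20 * 674 = 40440; answer 40440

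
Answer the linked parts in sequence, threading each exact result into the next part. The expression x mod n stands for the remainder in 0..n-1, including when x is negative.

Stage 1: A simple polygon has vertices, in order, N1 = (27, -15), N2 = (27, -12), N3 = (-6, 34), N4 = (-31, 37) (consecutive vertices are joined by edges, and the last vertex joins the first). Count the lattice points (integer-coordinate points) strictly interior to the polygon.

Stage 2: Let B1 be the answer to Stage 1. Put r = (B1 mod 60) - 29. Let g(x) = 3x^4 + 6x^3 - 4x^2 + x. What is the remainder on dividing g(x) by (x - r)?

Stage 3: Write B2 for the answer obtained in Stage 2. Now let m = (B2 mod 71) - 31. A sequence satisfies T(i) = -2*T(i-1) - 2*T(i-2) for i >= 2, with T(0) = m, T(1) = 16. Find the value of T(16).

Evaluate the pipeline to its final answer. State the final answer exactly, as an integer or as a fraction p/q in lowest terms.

Stage 1: cross terms: (27*-12 - 27*-15)=81, (27*34 - -6*-12)=846, (-6*37 - -31*34)=832, (-31*-15 - 27*37)=-534; twice the area = |1225| = 1225; area = 1225/2; boundary points = 3 + 1 + 1 + 2 = 7; strictly interior points = area - boundary/2 + 1 = 610; answer 610
Stage 2: B1 = 610; r = -19; remainder = value at the root: 3*(-19)^4 + 6*(-19)^3 - 4*(-19)^2 + 1*(-19)^1 = (390963) + (-41154) + (-1444) + (-19) = 348346; answer 348346
Stage 3: B2 = 348346; m = -11; T(2) = -2*(16) - 2*(-11) = -10; iterating: T(2)=-10, T(3)=-12, T(4)=44, T(5)=-64, T(6)=40, T(7)=48, T(8)=-176, T(9)=256, T(10)=-160, T(11)=-192, T(12)=704, T(13)=-1024, T(14)=640, T(15)=768, T(16)=-2816; answer -2816

-2816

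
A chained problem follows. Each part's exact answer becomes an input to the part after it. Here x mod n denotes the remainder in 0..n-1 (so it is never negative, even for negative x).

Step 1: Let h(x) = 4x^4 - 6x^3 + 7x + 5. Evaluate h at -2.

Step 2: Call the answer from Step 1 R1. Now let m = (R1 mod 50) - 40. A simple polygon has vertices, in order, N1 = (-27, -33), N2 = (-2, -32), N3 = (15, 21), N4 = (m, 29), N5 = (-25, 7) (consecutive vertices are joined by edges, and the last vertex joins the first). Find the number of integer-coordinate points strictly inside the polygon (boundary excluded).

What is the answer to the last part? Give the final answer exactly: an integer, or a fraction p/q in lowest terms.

1960

Step 1: 4*(-2)^4 - 6*(-2)^3 + 7*(-2)^1 + 5 = (64) + (48) + (-14) + (5) = 103; answer 103
Step 2: R1 = 103; m = -37; cross terms: (-27*-32 - -2*-33)=798, (-2*21 - 15*-32)=438, (15*29 - -37*21)=1212, (-37*7 - -25*29)=466, (-25*-33 - -27*7)=1014; twice the area = |3928| = 3928; area = 1964; boundary points = 1 + 1 + 4 + 2 + 2 = 10; strictly interior points = area - boundary/2 + 1 = 1960; answer 1960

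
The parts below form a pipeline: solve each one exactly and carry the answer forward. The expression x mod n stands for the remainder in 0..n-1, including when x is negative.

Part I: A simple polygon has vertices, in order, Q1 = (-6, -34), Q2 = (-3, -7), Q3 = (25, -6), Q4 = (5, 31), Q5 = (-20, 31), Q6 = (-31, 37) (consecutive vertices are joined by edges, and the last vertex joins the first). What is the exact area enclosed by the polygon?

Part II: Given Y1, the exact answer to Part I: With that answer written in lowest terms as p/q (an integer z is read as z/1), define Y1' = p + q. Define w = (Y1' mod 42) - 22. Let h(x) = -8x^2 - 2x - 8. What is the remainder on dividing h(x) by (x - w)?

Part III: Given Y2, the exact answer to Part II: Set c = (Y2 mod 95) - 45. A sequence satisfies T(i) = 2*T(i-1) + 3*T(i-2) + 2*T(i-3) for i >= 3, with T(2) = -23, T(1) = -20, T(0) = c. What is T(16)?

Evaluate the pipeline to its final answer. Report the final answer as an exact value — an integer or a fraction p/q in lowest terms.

-483300029

Part I: cross terms: (-6*-7 - -3*-34)=-60, (-3*-6 - 25*-7)=193, (25*31 - 5*-6)=805, (5*31 - -20*31)=775, (-20*37 - -31*31)=221, (-31*-34 - -6*37)=1276; twice the area = |3210| = 3210; area = 1605; answer 1605
Part II: Y1 = 1605; threaded value p + q = 1606; w = -12; remainder = value at the root: -8*(-12)^2 - 2*(-12)^1 - 8 = (-1152) + (24) + (-8) = -1136; answer -1136
Part III: Y2 = -1136; c = -41; T(3) = 2*(-23) + 3*(-20) + 2*(-41) = -188; iterating: T(3)=-188, T(4)=-485, T(5)=-1580, T(6)=-4991, T(7)=-15692, T(8)=-49517, T(9)=-156092, T(10)=-492119, T(11)=-1551548, T(12)=-4891637, T(13)=-15422156, T(14)=-48622319, T(15)=-153294380, T(16)=-483300029; answer -483300029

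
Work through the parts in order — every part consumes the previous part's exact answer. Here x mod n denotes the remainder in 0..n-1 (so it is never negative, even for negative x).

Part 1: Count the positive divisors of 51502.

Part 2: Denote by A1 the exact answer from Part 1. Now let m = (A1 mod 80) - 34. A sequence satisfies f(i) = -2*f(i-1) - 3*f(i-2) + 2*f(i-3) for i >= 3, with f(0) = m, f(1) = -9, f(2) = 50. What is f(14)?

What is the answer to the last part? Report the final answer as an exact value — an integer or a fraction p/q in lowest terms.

Part 1: 51502 = 2 * 11 * 2341; number of divisors = (1+1) * (1+1) * (1+1) = 8; answer 8
Part 2: A1 = 8; m = -26; f(3) = -2*(50) - 3*(-9) + 2*(-26) = -125; iterating: f(3)=-125, f(4)=82, f(5)=311, f(6)=-1118, f(7)=1467, f(8)=1042, f(9)=-8721, f(10)=17250, f(11)=-6253, f(12)=-56686, f(13)=166631, f(14)=-175710; answer -175710

-175710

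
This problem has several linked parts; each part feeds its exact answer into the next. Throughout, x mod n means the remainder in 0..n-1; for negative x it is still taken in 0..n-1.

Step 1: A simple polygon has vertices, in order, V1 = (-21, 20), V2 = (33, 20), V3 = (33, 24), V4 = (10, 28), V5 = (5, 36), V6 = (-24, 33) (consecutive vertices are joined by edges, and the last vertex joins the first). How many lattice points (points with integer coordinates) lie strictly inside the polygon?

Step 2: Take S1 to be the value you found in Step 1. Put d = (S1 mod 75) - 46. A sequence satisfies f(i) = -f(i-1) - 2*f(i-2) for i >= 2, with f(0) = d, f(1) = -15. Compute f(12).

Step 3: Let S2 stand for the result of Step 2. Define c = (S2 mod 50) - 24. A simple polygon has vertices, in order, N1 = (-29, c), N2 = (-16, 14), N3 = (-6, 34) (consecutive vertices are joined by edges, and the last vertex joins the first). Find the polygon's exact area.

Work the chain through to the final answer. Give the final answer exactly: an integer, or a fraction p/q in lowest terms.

Step 1: cross terms: (-21*20 - 33*20)=-1080, (33*24 - 33*20)=132, (33*28 - 10*24)=684, (10*36 - 5*28)=220, (5*33 - -24*36)=1029, (-24*20 - -21*33)=213; twice the area = |1198| = 1198; area = 599; boundary points = 54 + 4 + 1 + 1 + 1 + 1 = 62; strictly interior points = area - boundary/2 + 1 = 569; answer 569
Step 2: S1 = 569; d = -2; f(2) = -1*(-15) - 2*(-2) = 19; iterating: f(2)=19, f(3)=11, f(4)=-49, f(5)=27, f(6)=71, f(7)=-125, f(8)=-17, f(9)=267, f(10)=-233, f(11)=-301, f(12)=767; answer 767
Step 3: S2 = 767; c = -7; cross terms: (-29*14 - -16*-7)=-518, (-16*34 - -6*14)=-460, (-6*-7 - -29*34)=1028; twice the area = |50| = 50; area = 25; answer 25

25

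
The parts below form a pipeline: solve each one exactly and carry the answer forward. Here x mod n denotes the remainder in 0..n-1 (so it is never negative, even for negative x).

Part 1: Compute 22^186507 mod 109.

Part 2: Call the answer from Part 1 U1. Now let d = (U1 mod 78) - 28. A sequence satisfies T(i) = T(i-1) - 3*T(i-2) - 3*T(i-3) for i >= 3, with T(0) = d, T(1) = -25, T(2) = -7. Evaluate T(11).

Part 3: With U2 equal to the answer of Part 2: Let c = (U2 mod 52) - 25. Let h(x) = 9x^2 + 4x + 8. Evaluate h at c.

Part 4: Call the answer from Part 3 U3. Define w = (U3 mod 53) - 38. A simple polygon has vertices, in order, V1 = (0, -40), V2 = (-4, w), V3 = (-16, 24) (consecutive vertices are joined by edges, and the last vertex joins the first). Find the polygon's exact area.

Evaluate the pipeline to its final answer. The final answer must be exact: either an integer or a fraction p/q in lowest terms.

Part 1: squarings mod 109: 22^1=22, 22^2=48, 22^4=15, 22^8=7, 22^16=49, 22^32=3, 22^64=9, 22^128=81, 22^256=21, 22^512=5, 22^1024=25, 22^2048=80, 22^4096=78, 22^8192=89, 22^16384=73, 22^32768=97, 22^65536=35, 22^131072=26; 22^186507 = 22^1 * 22^2 * 22^8 * 22^128 * 22^2048 * 22^4096 * 22^16384 * 22^32768 * 22^131072 = 63 (mod 109); answer 63
Part 2: U1 = 63; d = 35; T(3) = 1*(-7) - 3*(-25) - 3*(35) = -37; iterating: T(3)=-37, T(4)=59, T(5)=191, T(6)=125, T(7)=-625, T(8)=-1573, T(9)=-73, T(10)=6521, T(11)=11459; answer 11459
Part 3: U2 = 11459; c = -6; 9*(-6)^2 + 4*(-6)^1 + 8 = (324) + (-24) + (8) = 308; answer 308
Part 4: U3 = 308; w = 5; cross terms: (0*5 - -4*-40)=-160, (-4*24 - -16*5)=-16, (-16*-40 - 0*24)=640; twice the area = |464| = 464; area = 232; answer 232

232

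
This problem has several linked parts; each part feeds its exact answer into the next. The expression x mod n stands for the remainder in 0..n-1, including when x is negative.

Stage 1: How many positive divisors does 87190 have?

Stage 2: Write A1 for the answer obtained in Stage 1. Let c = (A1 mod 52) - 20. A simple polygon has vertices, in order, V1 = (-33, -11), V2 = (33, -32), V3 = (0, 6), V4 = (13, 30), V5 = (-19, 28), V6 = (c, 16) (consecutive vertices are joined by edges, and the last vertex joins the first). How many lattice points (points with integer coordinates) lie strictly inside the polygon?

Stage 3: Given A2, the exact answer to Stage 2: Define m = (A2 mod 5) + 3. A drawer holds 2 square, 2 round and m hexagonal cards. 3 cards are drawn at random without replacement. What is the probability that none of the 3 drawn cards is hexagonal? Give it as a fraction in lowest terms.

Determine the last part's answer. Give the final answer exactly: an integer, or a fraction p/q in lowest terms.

1/30

Stage 1: 87190 = 2 * 5 * 8719; number of divisors = (1+1) * (1+1) * (1+1) = 8; answer 8
Stage 2: A1 = 8; c = -12; cross terms: (-33*-32 - 33*-11)=1419, (33*6 - 0*-32)=198, (0*30 - 13*6)=-78, (13*28 - -19*30)=934, (-19*16 - -12*28)=32, (-12*-11 - -33*16)=660; twice the area = |3165| = 3165; area = 3165/2; boundary points = 3 + 1 + 1 + 2 + 1 + 3 = 11; strictly interior points = area - boundary/2 + 1 = 1578; answer 1578
Stage 3: A2 = 1578; m = 6; total draws C(10,3) = 120; favorable C(4,3) = 4; P = 1/30; answer 1/30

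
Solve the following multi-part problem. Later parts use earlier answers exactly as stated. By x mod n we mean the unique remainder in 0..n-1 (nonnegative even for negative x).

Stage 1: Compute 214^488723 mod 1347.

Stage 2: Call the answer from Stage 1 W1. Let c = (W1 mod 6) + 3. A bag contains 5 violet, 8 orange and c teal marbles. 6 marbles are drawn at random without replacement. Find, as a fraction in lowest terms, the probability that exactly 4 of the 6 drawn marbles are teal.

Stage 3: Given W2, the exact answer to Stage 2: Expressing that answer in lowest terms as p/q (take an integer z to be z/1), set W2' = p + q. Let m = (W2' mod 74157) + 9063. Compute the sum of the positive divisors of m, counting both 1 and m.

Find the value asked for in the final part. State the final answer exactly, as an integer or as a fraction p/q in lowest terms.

15456

Stage 1: squarings mod 1347: 214^1=214, 214^2=1345, 214^4=4, 214^8=16, 214^16=256, 214^32=880, 214^64=1222, 214^128=808, 214^256=916, 214^512=1222, 214^1024=808, 214^2048=916, 214^4096=1222, 214^8192=808, 214^16384=916, 214^32768=1222, 214^65536=808, 214^131072=916, 214^262144=1222; 214^488723 = 214^1 * 214^2 * 214^16 * 214^256 * 214^1024 * 214^4096 * 214^8192 * 214^16384 * 214^65536 * 214^131072 * 214^262144 = 133 (mod 1347); answer 133
Stage 2: W1 = 133; c = 4; total draws C(17,6) = 12376; favorable C(4,4)*C(13,2) = 78; P = 3/476; answer 3/476
Stage 3: W2 = 3/476; threaded value p + q = 479; m = 9542; 9542 = 2 * 13 * 367; sigma = (1 + 2) * (1 + 13) * (1 + 367) = 3 * 14 * 368 = 15456; answer 15456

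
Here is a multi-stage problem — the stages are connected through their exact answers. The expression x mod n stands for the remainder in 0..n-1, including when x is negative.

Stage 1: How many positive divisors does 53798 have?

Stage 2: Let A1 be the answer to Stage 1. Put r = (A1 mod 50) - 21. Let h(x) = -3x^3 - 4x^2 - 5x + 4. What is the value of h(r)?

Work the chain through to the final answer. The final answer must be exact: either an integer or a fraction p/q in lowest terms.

5984

Stage 1: 53798 = 2 * 37 * 727; number of divisors = (1+1) * (1+1) * (1+1) = 8; answer 8
Stage 2: A1 = 8; r = -13; -3*(-13)^3 - 4*(-13)^2 - 5*(-13)^1 + 4 = (6591) + (-676) + (65) + (4) = 5984; answer 5984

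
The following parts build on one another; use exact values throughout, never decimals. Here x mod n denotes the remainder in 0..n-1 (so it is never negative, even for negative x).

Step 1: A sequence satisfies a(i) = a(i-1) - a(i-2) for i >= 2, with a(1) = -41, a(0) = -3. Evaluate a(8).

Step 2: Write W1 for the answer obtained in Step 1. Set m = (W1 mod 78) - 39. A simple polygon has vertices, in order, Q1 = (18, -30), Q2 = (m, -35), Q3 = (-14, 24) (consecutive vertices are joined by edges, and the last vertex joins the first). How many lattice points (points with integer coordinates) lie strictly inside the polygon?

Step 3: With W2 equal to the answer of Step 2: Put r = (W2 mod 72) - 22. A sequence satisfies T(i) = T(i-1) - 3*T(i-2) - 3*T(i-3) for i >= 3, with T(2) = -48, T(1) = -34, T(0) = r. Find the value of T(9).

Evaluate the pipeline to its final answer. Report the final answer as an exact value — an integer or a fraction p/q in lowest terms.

Step 1: a(2) = 1*(-41) - 1*(-3) = -38; iterating: a(2)=-38, a(3)=3, a(4)=41, a(5)=38, a(6)=-3, a(7)=-41, a(8)=-38; answer -38
Step 2: W1 = -38; m = 1; cross terms: (18*-35 - 1*-30)=-600, (1*24 - -14*-35)=-466, (-14*-30 - 18*24)=-12; twice the area = |-1078| = 1078; area = 539; boundary points = 1 + 1 + 2 = 4; strictly interior points = area - boundary/2 + 1 = 538; answer 538
Step 3: W2 = 538; r = 12; T(3) = 1*(-48) - 3*(-34) - 3*(12) = 18; iterating: T(3)=18, T(4)=264, T(5)=354, T(6)=-492, T(7)=-2346, T(8)=-1932, T(9)=6582; answer 6582

6582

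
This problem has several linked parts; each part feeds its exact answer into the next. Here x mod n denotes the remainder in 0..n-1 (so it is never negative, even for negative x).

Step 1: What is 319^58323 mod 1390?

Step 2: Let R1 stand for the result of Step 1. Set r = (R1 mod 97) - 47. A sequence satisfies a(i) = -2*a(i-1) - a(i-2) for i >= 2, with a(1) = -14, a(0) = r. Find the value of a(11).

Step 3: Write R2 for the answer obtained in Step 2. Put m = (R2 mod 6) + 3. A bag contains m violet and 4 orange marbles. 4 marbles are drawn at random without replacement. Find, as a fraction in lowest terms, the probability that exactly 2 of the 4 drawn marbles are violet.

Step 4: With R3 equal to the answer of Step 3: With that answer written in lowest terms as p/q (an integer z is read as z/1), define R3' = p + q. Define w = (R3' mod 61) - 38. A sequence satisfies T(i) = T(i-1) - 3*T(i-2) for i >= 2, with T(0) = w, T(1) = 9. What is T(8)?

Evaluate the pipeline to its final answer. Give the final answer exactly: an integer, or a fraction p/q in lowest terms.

Step 1: squarings mod 1390: 319^1=319, 319^2=291, 319^4=1281, 319^8=761, 319^16=881, 319^32=541, 319^64=781, 319^128=1141, 319^256=841, 319^512=1161, 319^1024=1011, 319^2048=471, 319^4096=831, 319^8192=1121, 319^16384=81, 319^32768=1001; 319^58323 = 319^1 * 319^2 * 319^16 * 319^64 * 319^128 * 319^256 * 319^512 * 319^8192 * 319^16384 * 319^32768 = 889 (mod 1390); answer 889
Step 2: R1 = 889; r = -31; a(2) = -2*(-14) - 1*(-31) = 59; iterating: a(2)=59, a(3)=-104, a(4)=149, a(5)=-194, a(6)=239, a(7)=-284, a(8)=329, a(9)=-374, a(10)=419, a(11)=-464; answer -464
Step 3: R2 = -464; m = 7; total draws C(11,4) = 330; favorable C(7,2)*C(4,2) = 126; P = 21/55; answer 21/55
Step 4: R3 = 21/55; threaded value p + q = 76; w = -23; T(2) = 1*(9) - 3*(-23) = 78; iterating: T(2)=78, T(3)=51, T(4)=-183, T(5)=-336, T(6)=213, T(7)=1221, T(8)=582; answer 582

582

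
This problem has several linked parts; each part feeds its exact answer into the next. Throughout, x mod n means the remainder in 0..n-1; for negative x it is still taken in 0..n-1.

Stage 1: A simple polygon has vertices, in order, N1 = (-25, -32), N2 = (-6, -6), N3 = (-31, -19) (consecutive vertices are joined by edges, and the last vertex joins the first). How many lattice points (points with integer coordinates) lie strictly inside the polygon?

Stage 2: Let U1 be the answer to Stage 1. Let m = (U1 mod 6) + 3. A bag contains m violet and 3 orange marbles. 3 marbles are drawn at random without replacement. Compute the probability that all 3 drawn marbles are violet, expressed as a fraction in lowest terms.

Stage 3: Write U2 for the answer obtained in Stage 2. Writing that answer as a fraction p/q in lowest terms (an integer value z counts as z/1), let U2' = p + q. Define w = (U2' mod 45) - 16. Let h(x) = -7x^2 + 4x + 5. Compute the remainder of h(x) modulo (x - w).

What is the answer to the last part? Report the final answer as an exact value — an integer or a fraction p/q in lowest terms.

Stage 1: cross terms: (-25*-6 - -6*-32)=-42, (-6*-19 - -31*-6)=-72, (-31*-32 - -25*-19)=517; twice the area = |403| = 403; area = 403/2; boundary points = 1 + 1 + 1 = 3; strictly interior points = area - boundary/2 + 1 = 201; answer 201
Stage 2: U1 = 201; m = 6; total draws C(9,3) = 84; favorable C(6,3) = 20; P = 5/21; answer 5/21
Stage 3: U2 = 5/21; threaded value p + q = 26; w = 10; remainder = value at the root: -7*(10)^2 + 4*(10)^1 + 5 = (-700) + (40) + (5) = -655; answer -655

-655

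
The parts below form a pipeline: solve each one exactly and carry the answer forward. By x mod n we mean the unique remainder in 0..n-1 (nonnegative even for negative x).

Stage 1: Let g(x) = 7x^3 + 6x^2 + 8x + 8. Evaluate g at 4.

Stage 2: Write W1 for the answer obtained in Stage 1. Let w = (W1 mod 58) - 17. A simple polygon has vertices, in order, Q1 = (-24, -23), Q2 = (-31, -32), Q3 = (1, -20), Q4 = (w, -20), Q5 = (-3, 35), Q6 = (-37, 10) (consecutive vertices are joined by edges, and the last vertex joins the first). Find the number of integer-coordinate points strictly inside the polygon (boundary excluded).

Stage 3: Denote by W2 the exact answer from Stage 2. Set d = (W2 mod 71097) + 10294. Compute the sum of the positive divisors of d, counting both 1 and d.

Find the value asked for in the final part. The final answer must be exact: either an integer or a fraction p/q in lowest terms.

21420

Stage 1: 7*(4)^3 + 6*(4)^2 + 8*(4)^1 + 8 = (448) + (96) + (32) + (8) = 584; answer 584
Stage 2: W1 = 584; w = -13; cross terms: (-24*-32 - -31*-23)=55, (-31*-20 - 1*-32)=652, (1*-20 - -13*-20)=-280, (-13*35 - -3*-20)=-515, (-3*10 - -37*35)=1265, (-37*-23 - -24*10)=1091; twice the area = |2268| = 2268; area = 1134; boundary points = 1 + 4 + 14 + 5 + 1 + 1 = 26; strictly interior points = area - boundary/2 + 1 = 1122; answer 1122
Stage 3: W2 = 1122; d = 11416; 11416 = 2^3 * 1427; sigma = (1 + 2 + 4 + 8) * (1 + 1427) = 15 * 1428 = 21420; answer 21420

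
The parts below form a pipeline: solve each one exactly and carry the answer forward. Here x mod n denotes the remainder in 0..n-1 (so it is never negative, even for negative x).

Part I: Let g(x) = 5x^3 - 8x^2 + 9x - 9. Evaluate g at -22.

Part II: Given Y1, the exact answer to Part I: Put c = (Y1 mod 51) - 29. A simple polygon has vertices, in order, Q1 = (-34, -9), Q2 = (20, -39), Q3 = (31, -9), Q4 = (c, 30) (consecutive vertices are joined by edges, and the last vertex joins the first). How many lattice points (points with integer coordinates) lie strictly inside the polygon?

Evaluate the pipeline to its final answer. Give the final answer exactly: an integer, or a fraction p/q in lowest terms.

2239

Part I: 5*(-22)^3 - 8*(-22)^2 + 9*(-22)^1 - 9 = (-53240) + (-3872) + (-198) + (-9) = -57319; answer -57319
Part II: Y1 = -57319; c = -24; cross terms: (-34*-39 - 20*-9)=1506, (20*-9 - 31*-39)=1029, (31*30 - -24*-9)=714, (-24*-9 - -34*30)=1236; twice the area = |4485| = 4485; area = 4485/2; boundary points = 6 + 1 + 1 + 1 = 9; strictly interior points = area - boundary/2 + 1 = 2239; answer 2239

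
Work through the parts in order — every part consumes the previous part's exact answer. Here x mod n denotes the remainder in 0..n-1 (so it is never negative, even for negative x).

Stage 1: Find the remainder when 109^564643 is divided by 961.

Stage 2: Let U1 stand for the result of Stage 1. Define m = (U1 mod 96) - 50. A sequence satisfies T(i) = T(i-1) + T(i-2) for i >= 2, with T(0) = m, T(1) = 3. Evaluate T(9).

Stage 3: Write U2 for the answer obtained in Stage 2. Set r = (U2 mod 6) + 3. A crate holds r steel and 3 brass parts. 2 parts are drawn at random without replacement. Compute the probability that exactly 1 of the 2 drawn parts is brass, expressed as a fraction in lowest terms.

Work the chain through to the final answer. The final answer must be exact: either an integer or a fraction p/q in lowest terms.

3/5

Stage 1: squarings mod 961: 109^1=109, 109^2=349, 109^4=715, 109^8=934, 109^16=729, 109^32=8, 109^64=64, 109^128=252, 109^256=78, 109^512=318, 109^1024=219, 109^2048=872, 109^4096=233, 109^8192=473, 109^16384=777, 109^32768=221, 109^65536=791, 109^131072=70, 109^262144=95, 109^524288=376; 109^564643 = 109^1 * 109^2 * 109^32 * 109^128 * 109^256 * 109^1024 * 109^2048 * 109^4096 * 109^32768 * 109^524288 = 624 (mod 961); answer 624
Stage 2: U1 = 624; m = -2; T(2) = 1*(3) + 1*(-2) = 1; iterating: T(2)=1, T(3)=4, T(4)=5, T(5)=9, T(6)=14, T(7)=23, T(8)=37, T(9)=60; answer 60
Stage 3: U2 = 60; r = 3; total draws C(6,2) = 15; favorable C(3,1)*C(3,1) = 9; P = 3/5; answer 3/5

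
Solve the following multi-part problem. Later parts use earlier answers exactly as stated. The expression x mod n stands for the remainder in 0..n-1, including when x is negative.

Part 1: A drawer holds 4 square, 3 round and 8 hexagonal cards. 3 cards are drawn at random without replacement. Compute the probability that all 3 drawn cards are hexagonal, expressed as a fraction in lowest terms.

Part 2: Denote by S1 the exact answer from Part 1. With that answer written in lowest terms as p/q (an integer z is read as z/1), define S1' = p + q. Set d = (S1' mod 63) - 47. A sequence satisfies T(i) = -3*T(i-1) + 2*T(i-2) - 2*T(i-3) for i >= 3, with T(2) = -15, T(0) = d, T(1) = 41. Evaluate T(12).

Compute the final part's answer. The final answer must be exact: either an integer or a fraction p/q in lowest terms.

Part 1: total draws C(15,3) = 455; favorable C(8,3) = 56; P = 8/65; answer 8/65
Part 2: S1 = 8/65; threaded value p + q = 73; d = -37; T(3) = -3*(-15) + 2*(41) - 2*(-37) = 201; iterating: T(3)=201, T(4)=-715, T(5)=2577, T(6)=-9563, T(7)=35273, T(8)=-130099, T(9)=479969, T(10)=-1770651, T(11)=6532089, T(12)=-24097507; answer -24097507

-24097507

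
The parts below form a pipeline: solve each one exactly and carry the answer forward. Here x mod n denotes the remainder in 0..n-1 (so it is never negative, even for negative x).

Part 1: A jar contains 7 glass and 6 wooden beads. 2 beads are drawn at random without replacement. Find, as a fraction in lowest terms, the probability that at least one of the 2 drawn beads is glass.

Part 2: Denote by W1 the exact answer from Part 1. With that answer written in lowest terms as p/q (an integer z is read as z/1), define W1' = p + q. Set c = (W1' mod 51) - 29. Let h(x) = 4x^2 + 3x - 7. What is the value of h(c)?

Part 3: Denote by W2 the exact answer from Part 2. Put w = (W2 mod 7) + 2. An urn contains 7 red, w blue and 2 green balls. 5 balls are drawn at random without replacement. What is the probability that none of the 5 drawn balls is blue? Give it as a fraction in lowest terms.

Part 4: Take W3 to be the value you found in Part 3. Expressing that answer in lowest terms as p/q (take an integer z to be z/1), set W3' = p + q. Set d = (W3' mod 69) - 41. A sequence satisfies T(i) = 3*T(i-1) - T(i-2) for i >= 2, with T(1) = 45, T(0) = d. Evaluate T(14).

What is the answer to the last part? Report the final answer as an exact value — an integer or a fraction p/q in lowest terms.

14787067

Part 1: total draws C(13,2) = 78; complement C(6,2) = 15; favorable 78 - 15 = 63; P = 21/26; answer 21/26
Part 2: W1 = 21/26; threaded value p + q = 47; c = 18; 4*(18)^2 + 3*(18)^1 - 7 = (1296) + (54) + (-7) = 1343; answer 1343
Part 3: W2 = 1343; w = 8; total draws C(17,5) = 6188; favorable C(9,5) = 126; P = 9/442; answer 9/442
Part 4: W3 = 9/442; threaded value p + q = 451; d = -4; T(2) = 3*(45) - 1*(-4) = 139; iterating: T(2)=139, T(3)=372, T(4)=977, T(5)=2559, T(6)=6700, T(7)=17541, T(8)=45923, T(9)=120228, T(10)=314761, T(11)=824055, T(12)=2157404, T(13)=5648157, T(14)=14787067; answer 14787067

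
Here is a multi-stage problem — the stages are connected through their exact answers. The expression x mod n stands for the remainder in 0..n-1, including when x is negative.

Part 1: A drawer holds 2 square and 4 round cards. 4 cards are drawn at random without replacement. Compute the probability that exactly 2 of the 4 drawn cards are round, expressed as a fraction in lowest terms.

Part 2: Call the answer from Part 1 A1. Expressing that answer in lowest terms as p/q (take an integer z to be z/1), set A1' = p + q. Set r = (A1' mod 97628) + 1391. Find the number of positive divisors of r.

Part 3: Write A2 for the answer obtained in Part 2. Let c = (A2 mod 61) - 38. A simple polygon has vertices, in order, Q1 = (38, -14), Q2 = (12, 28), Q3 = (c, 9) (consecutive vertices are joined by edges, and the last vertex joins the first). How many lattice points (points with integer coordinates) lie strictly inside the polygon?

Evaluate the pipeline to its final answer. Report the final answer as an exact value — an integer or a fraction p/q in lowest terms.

1128

Part 1: total draws C(6,4) = 15; favorable C(4,2)*C(2,2) = 6; P = 2/5; answer 2/5
Part 2: A1 = 2/5; threaded value p + q = 7; r = 1398; 1398 = 2 * 3 * 233; number of divisors = (1+1) * (1+1) * (1+1) = 8; answer 8
Part 3: A2 = 8; c = -30; cross terms: (38*28 - 12*-14)=1232, (12*9 - -30*28)=948, (-30*-14 - 38*9)=78; twice the area = |2258| = 2258; area = 1129; boundary points = 2 + 1 + 1 = 4; strictly interior points = area - boundary/2 + 1 = 1128; answer 1128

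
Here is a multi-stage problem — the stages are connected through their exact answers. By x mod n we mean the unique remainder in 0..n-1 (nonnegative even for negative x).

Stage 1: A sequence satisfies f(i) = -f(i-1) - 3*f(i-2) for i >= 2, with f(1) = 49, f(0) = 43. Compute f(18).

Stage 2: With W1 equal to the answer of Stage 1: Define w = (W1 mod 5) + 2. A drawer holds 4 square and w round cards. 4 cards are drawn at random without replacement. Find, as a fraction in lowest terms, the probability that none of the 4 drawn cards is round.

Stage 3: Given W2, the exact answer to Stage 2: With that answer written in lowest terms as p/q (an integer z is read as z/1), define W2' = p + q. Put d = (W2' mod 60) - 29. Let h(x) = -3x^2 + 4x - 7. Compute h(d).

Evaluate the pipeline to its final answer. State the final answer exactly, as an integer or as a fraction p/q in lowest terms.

Stage 1: f(2) = -1*(49) - 3*(43) = -178; iterating: f(2)=-178, f(3)=31, f(4)=503, f(5)=-596, f(6)=-913, f(7)=2701, f(8)=38, f(9)=-8141, f(10)=8027, f(11)=16396, f(12)=-40477, f(13)=-8711, f(14)=130142, f(15)=-104009, f(16)=-286417, f(17)=598444, f(18)=260807; answer 260807
Stage 2: W1 = 260807; w = 4; total draws C(8,4) = 70; favorable C(4,4) = 1; P = 1/70; answer 1/70
Stage 3: W2 = 1/70; threaded value p + q = 71; d = -18; -3*(-18)^2 + 4*(-18)^1 - 7 = (-972) + (-72) + (-7) = -1051; answer -1051

-1051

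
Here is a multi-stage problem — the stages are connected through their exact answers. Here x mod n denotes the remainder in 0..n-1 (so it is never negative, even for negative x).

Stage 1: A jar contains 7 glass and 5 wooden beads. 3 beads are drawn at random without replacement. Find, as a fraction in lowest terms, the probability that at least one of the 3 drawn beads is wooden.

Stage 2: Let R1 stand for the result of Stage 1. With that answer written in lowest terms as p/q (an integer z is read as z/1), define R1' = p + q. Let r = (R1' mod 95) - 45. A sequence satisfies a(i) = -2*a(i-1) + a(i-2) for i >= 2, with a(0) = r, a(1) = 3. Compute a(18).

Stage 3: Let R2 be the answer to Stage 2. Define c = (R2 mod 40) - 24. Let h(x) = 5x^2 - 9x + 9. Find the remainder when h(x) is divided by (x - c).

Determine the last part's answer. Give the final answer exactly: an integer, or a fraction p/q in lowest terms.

599

Stage 1: total draws C(12,3) = 220; complement C(7,3) = 35; favorable 220 - 35 = 185; P = 37/44; answer 37/44
Stage 2: R1 = 37/44; threaded value p + q = 81; r = 36; a(2) = -2*(3) + 1*(36) = 30; iterating: a(2)=30, a(3)=-57, a(4)=144, a(5)=-345, a(6)=834, a(7)=-2013, a(8)=4860, a(9)=-11733, a(10)=28326, a(11)=-68385, a(12)=165096, a(13)=-398577, a(14)=962250, a(15)=-2323077, a(16)=5608404, a(17)=-13539885, a(18)=32688174; answer 32688174
Stage 3: R2 = 32688174; c = -10; remainder = value at the root: 5*(-10)^2 - 9*(-10)^1 + 9 = (500) + (90) + (9) = 599; answer 599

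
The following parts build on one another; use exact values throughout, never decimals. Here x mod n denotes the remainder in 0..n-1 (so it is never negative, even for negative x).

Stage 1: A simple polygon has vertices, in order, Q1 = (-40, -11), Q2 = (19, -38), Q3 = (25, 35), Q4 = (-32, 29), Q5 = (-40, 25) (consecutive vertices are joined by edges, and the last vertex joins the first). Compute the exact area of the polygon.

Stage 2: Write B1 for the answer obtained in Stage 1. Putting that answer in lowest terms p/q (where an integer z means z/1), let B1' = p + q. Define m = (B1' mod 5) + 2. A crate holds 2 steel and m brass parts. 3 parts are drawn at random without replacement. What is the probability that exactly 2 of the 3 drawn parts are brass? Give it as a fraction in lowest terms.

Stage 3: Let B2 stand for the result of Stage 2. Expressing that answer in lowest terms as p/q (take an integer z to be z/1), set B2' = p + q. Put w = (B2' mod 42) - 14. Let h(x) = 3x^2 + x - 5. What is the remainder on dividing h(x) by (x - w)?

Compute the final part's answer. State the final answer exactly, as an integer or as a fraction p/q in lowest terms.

Stage 1: cross terms: (-40*-38 - 19*-11)=1729, (19*35 - 25*-38)=1615, (25*29 - -32*35)=1845, (-32*25 - -40*29)=360, (-40*-11 - -40*25)=1440; twice the area = |6989| = 6989; area = 6989/2; answer 6989/2
Stage 2: B1 = 6989/2; threaded value p + q = 6991; m = 3; total draws C(5,3) = 10; favorable C(3,2)*C(2,1) = 6; P = 3/5; answer 3/5
Stage 3: B2 = 3/5; threaded value p + q = 8; w = -6; remainder = value at the root: 3*(-6)^2 + 1*(-6)^1 - 5 = (108) + (-6) + (-5) = 97; answer 97

97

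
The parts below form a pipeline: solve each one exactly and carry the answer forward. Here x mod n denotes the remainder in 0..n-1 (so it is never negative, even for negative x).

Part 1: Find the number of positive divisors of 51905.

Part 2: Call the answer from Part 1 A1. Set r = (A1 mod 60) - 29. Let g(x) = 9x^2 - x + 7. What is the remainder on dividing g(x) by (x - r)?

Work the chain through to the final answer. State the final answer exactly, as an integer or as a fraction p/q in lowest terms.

Part 1: 51905 = 5 * 7 * 1483; number of divisors = (1+1) * (1+1) * (1+1) = 8; answer 8
Part 2: A1 = 8; r = -21; remainder = value at the root: 9*(-21)^2 - 1*(-21)^1 + 7 = (3969) + (21) + (7) = 3997; answer 3997

3997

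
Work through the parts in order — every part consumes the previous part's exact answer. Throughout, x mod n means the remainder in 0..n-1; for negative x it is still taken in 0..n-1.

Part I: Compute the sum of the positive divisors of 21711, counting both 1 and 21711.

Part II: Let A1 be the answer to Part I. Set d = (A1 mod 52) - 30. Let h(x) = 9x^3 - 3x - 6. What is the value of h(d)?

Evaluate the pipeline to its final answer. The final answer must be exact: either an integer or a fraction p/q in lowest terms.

8964

Part I: 21711 = 3 * 7237; sigma = (1 + 3) * (1 + 7237) = 4 * 7238 = 28952; answer 28952
Part II: A1 = 28952; d = 10; 9*(10)^3 - 3*(10)^1 - 6 = (9000) + (-30) + (-6) = 8964; answer 8964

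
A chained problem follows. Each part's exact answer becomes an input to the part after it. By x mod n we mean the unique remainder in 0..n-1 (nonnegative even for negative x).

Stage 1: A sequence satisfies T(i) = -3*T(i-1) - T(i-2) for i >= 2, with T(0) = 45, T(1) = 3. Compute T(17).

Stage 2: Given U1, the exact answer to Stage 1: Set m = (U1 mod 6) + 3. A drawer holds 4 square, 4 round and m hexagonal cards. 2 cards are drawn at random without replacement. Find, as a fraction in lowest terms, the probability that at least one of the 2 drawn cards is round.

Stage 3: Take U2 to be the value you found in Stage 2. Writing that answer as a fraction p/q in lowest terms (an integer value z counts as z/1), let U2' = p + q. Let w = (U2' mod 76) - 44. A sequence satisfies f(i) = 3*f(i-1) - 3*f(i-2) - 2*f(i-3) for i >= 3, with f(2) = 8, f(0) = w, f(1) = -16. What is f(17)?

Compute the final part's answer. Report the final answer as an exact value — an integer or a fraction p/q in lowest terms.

-794452

Stage 1: T(2) = -3*(3) - 1*(45) = -54; iterating: T(2)=-54, T(3)=159, T(4)=-423, T(5)=1110, T(6)=-2907, T(7)=7611, T(8)=-19926, T(9)=52167, T(10)=-136575, T(11)=357558, T(12)=-936099, T(13)=2450739, T(14)=-6416118, T(15)=16797615, T(16)=-43976727, T(17)=115132566; answer 115132566
Stage 2: U1 = 115132566; m = 3; total draws C(11,2) = 55; complement C(7,2) = 21; favorable 55 - 21 = 34; P = 34/55; answer 34/55
Stage 3: U2 = 34/55; threaded value p + q = 89; w = -31; f(3) = 3*(8) - 3*(-16) - 2*(-31) = 134; iterating: f(3)=134, f(4)=410, f(5)=812, f(6)=938, f(7)=-442, f(8)=-5764, f(9)=-17842, f(10)=-35350, f(11)=-40996, f(12)=18746, f(13)=249926, f(14)=775532, f(15)=1539326, f(16)=1791530, f(17)=-794452; answer -794452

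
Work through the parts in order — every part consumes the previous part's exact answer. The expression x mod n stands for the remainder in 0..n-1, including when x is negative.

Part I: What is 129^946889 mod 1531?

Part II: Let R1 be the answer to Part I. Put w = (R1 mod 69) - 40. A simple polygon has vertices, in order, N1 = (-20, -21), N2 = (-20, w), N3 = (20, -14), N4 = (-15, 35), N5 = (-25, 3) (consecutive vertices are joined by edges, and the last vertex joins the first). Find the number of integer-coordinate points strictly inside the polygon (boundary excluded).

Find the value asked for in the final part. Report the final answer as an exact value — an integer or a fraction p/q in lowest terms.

867

Part I: squarings mod 1531: 129^1=129, 129^2=1331, 129^4=194, 129^8=892, 129^16=1075, 129^32=1251, 129^64=319, 129^128=715, 129^256=1402, 129^512=1331, 129^1024=194, 129^2048=892, 129^4096=1075, 129^8192=1251, 129^16384=319, 129^32768=715, 129^65536=1402, 129^131072=1331, 129^262144=194, 129^524288=892; 129^946889 = 129^1 * 129^8 * 129^64 * 129^128 * 129^512 * 129^4096 * 129^8192 * 129^16384 * 129^131072 * 129^262144 * 129^524288 = 799 (mod 1531); answer 799
Part II: R1 = 799; w = 0; cross terms: (-20*0 - -20*-21)=-420, (-20*-14 - 20*0)=280, (20*35 - -15*-14)=490, (-15*3 - -25*35)=830, (-25*-21 - -20*3)=585; twice the area = |1765| = 1765; area = 1765/2; boundary points = 21 + 2 + 7 + 2 + 1 = 33; strictly interior points = area - boundary/2 + 1 = 867; answer 867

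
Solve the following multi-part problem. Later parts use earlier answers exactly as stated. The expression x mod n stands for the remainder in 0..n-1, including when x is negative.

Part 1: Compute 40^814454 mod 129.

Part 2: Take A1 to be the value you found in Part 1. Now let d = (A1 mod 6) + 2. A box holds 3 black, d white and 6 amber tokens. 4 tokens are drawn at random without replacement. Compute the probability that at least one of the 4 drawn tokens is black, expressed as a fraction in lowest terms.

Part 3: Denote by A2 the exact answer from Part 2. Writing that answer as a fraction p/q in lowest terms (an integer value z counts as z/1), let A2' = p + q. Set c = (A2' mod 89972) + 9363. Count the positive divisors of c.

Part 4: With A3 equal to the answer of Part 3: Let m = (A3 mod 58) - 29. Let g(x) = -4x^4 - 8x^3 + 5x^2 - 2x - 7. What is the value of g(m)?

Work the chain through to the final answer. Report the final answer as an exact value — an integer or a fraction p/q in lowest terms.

-1019344

Part 1: squarings mod 129: 40^1=40, 40^2=52, 40^4=124, 40^8=25, 40^16=109, 40^32=13, 40^64=40, 40^128=52, 40^256=124, 40^512=25, 40^1024=109, 40^2048=13, 40^4096=40, 40^8192=52, 40^16384=124, 40^32768=25, 40^65536=109, 40^131072=13, 40^262144=40, 40^524288=52; 40^814454 = 40^2 * 40^4 * 40^16 * 40^32 * 40^64 * 40^256 * 40^1024 * 40^2048 * 40^8192 * 40^16384 * 40^262144 * 40^524288 = 13 (mod 129); answer 13
Part 2: A1 = 13; d = 3; total draws C(12,4) = 495; complement C(9,4) = 126; favorable 495 - 126 = 369; P = 41/55; answer 41/55
Part 3: A2 = 41/55; threaded value p + q = 96; c = 9459; 9459 = 3^2 * 1051; number of divisors = (2+1) * (1+1) = 6; answer 6
Part 4: A3 = 6; m = -23; -4*(-23)^4 - 8*(-23)^3 + 5*(-23)^2 - 2*(-23)^1 - 7 = (-1119364) + (97336) + (2645) + (46) + (-7) = -1019344; answer -1019344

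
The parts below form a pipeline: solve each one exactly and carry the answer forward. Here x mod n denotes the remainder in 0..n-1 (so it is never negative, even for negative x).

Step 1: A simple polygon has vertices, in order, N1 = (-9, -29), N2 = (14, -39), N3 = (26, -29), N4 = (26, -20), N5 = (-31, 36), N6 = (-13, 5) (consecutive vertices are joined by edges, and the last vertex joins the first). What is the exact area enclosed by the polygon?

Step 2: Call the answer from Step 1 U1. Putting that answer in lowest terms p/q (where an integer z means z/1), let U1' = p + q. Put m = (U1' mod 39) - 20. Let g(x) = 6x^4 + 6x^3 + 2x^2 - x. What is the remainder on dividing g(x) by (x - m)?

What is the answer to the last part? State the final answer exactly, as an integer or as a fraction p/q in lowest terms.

912820

Step 1: cross terms: (-9*-39 - 14*-29)=757, (14*-29 - 26*-39)=608, (26*-20 - 26*-29)=234, (26*36 - -31*-20)=316, (-31*5 - -13*36)=313, (-13*-29 - -9*5)=422; twice the area = |2650| = 2650; area = 1325; answer 1325
Step 2: U1 = 1325; threaded value p + q = 1326; m = -20; remainder = value at the root: 6*(-20)^4 + 6*(-20)^3 + 2*(-20)^2 - 1*(-20)^1 = (960000) + (-48000) + (800) + (20) = 912820; answer 912820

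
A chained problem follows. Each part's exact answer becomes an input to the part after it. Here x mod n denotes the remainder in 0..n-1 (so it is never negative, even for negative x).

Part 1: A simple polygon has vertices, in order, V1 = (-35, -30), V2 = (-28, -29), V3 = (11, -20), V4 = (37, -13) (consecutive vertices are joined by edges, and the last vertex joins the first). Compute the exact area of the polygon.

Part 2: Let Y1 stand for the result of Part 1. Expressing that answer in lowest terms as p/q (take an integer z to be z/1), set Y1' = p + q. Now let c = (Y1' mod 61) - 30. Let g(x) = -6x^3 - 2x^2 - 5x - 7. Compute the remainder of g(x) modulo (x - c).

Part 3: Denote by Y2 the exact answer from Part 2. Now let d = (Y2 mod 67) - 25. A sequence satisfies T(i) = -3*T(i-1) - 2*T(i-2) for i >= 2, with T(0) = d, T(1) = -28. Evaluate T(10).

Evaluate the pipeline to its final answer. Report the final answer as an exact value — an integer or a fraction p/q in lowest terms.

35798

Part 1: cross terms: (-35*-29 - -28*-30)=175, (-28*-20 - 11*-29)=879, (11*-13 - 37*-20)=597, (37*-30 - -35*-13)=-1565; twice the area = |86| = 86; area = 43; answer 43
Part 2: Y1 = 43; threaded value p + q = 44; c = 14; remainder = value at the root: -6*(14)^3 - 2*(14)^2 - 5*(14)^1 - 7 = (-16464) + (-392) + (-70) + (-7) = -16933; answer -16933
Part 3: Y2 = -16933; d = -7; T(2) = -3*(-28) - 2*(-7) = 98; iterating: T(2)=98, T(3)=-238, T(4)=518, T(5)=-1078, T(6)=2198, T(7)=-4438, T(8)=8918, T(9)=-17878, T(10)=35798; answer 35798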